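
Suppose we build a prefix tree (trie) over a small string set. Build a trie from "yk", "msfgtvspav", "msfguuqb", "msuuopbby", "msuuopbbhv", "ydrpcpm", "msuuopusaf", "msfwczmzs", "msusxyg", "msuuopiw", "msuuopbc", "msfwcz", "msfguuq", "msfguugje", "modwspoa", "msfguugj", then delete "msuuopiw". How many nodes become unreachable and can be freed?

Walk "msuuopiw" from the leaf back toward the root, removing each node that no remaining word uses.
The suffix "iw" (2 nodes) is used only by "msuuopiw"; the node for "msuuop" still has the child "b", so pruning stops there.
Nodes removed: 2

2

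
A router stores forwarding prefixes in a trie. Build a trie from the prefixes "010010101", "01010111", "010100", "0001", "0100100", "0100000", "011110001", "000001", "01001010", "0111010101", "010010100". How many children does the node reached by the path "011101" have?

The children of the "011101" node are the distinct next characters among strings starting with "011101".
Characters that immediately follow "011101" among the stored strings: {0}.
That node has 1 child edge.

1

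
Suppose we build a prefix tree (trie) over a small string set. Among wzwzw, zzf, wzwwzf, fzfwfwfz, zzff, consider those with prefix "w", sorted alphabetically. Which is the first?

Filter for "w…" and sort: "wzwwzf", "wzwzw"
The 1st is wzwwzf.

wzwwzf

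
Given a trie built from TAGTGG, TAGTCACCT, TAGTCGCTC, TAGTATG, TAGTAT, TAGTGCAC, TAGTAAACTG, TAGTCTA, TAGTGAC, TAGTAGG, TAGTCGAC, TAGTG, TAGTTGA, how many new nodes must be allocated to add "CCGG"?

No existing word starts with "C", so every character of "CCGG" needs a new node.
4 − 0 = 4 new nodes.

4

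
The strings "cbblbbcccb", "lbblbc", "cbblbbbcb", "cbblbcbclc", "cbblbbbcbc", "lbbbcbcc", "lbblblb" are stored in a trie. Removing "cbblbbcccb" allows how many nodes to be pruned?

After clearing the end-marker at "cbblbbcccb", prune upward until reaching a node still needed by another word.
The suffix "cccb" (4 nodes) is used only by "cbblbbcccb"; the node for "cbblbb" still has the child "b", so pruning stops there.
Nodes removed: 4

4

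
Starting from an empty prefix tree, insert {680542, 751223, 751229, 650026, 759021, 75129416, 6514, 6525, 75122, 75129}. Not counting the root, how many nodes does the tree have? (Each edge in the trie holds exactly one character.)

Trie structure (* marks end of a word):
(root)
├─ 6
│  ├─ 5
│  │  ├─ 0
│  │  │  └─ 0
│  │  │     └─ 2
│  │  │        └─ 6 *
│  │  ├─ 1
│  │  │  └─ 4 *
│  │  └─ 2
│  │     └─ 5 *
│  └─ 8
│     └─ 0
│        └─ 5
│           └─ 4
│              └─ 2 *
└─ 7
   └─ 5
      ├─ 1
      │  └─ 2
      │     ├─ 2 *
      │     │  ├─ 3 *
      │     │  └─ 9 *
      │     └─ 9 *
      │        └─ 4
      │           └─ 1
      │              └─ 6 *
      └─ 9
         └─ 0
            └─ 2
               └─ 1 *
Counting every labelled node above: 30.

30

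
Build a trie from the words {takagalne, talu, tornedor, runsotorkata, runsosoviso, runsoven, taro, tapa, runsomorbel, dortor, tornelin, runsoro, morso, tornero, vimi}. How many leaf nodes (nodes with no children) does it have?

15

A leaf is a node with no children — equivalently, the end of a word that is not a proper prefix of any other stored word.
Those words: "dortor", "morso", "runsomorbel", "runsoro", "runsosoviso", "runsotorkata", "runsoven", "takagalne", "talu", "tapa", "taro", "tornedor", "tornelin", "tornero", "vimi"
Leaf count: 15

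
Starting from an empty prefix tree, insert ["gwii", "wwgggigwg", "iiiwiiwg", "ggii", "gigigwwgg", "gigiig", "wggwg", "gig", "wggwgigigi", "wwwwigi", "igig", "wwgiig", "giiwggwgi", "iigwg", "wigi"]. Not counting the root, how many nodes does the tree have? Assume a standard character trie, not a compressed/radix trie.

67

For each word, the new-node count is its length minus the longest prefix already in the trie:
  "gwii" → 4 new (g, w, i, i)
  "wwgggigwg" → 9 new (w, w, g, g, g, i, g, w, g)
  "iiiwiiwg" → 8 new (i, i, i, w, i, i, w, g)
  "ggii" → prefix "g" already present; 3 new (g, i, i)
  "gigigwwgg" → prefix "g" already present; 8 new (i, g, i, g, w, w, g, g)
  "gigiig" → prefix "gigi" already present; 2 new (i, g)
  "wggwg" → prefix "w" already present; 4 new (g, g, w, g)
  "gig" → prefix "gig" already present; 0 new (none)
  "wggwgigigi" → prefix "wggwg" already present; 5 new (i, g, i, g, i)
  "wwwwigi" → prefix "ww" already present; 5 new (w, w, i, g, i)
  "igig" → prefix "i" already present; 3 new (g, i, g)
  "wwgiig" → prefix "wwg" already present; 3 new (i, i, g)
  "giiwggwgi" → prefix "gi" already present; 7 new (i, w, g, g, w, g, i)
  "iigwg" → prefix "ii" already present; 3 new (g, w, g)
  "wigi" → prefix "w" already present; 3 new (i, g, i)
Total nodes = 4 + 9 + 8 + 3 + 8 + 2 + 4 + 0 + 5 + 5 + 3 + 3 + 7 + 3 + 3 = 67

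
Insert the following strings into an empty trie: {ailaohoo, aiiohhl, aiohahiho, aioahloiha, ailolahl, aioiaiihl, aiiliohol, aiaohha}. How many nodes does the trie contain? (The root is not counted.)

49

Trace insertions, counting only characters that open a new branch:
  "ailaohoo" → 8 new (a, i, l, a, o, h, o, o)
  "aiiohhl" → prefix "ai" already present; 5 new (i, o, h, h, l)
  "aiohahiho" → prefix "ai" already present; 7 new (o, h, a, h, i, h, o)
  "aioahloiha" → prefix "aio" already present; 7 new (a, h, l, o, i, h, a)
  "ailolahl" → prefix "ail" already present; 5 new (o, l, a, h, l)
  "aioiaiihl" → prefix "aio" already present; 6 new (i, a, i, i, h, l)
  "aiiliohol" → prefix "aii" already present; 6 new (l, i, o, h, o, l)
  "aiaohha" → prefix "ai" already present; 5 new (a, o, h, h, a)
Total nodes = 8 + 5 + 7 + 7 + 5 + 6 + 6 + 5 = 49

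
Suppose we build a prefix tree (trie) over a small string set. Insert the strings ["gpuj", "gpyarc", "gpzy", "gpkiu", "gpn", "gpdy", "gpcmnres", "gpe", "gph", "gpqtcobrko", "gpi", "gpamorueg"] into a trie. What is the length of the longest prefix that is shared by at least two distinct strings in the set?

2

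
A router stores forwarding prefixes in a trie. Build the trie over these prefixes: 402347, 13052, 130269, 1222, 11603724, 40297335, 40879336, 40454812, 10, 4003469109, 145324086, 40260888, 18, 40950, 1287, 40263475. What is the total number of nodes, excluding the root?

Trace insertions, counting only characters that open a new branch:
  "402347" → 6 new (4, 0, 2, 3, 4, 7)
  "13052" → 5 new (1, 3, 0, 5, 2)
  "130269" → prefix "130" already present; 3 new (2, 6, 9)
  "1222" → prefix "1" already present; 3 new (2, 2, 2)
  "11603724" → prefix "1" already present; 7 new (1, 6, 0, 3, 7, 2, 4)
  "40297335" → prefix "402" already present; 5 new (9, 7, 3, 3, 5)
  "40879336" → prefix "40" already present; 6 new (8, 7, 9, 3, 3, 6)
  "40454812" → prefix "40" already present; 6 new (4, 5, 4, 8, 1, 2)
  "10" → prefix "1" already present; 1 new (0)
  "4003469109" → prefix "40" already present; 8 new (0, 3, 4, 6, 9, 1, 0, 9)
  "145324086" → prefix "1" already present; 8 new (4, 5, 3, 2, 4, 0, 8, 6)
  "40260888" → prefix "402" already present; 5 new (6, 0, 8, 8, 8)
  "18" → prefix "1" already present; 1 new (8)
  "40950" → prefix "40" already present; 3 new (9, 5, 0)
  "1287" → prefix "12" already present; 2 new (8, 7)
  "40263475" → prefix "4026" already present; 4 new (3, 4, 7, 5)
Total nodes = 6 + 5 + 3 + 3 + 7 + 5 + 6 + 6 + 1 + 8 + 8 + 5 + 1 + 3 + 2 + 4 = 73

73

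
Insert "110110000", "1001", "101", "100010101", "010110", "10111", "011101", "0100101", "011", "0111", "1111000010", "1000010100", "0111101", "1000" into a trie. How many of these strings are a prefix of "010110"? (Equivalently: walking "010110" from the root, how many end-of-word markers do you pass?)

1

Traverse "010110" character by character; count nodes along the way that are marked as word ends.
Prefixes of the query that are stored words: "010110"
Count: 1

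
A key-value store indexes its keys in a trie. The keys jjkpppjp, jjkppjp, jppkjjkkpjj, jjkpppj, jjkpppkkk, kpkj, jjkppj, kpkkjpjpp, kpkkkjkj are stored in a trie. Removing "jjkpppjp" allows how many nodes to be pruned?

1

After clearing the end-marker at "jjkpppjp", prune upward until reaching a node still needed by another word.
The suffix "p" (1 node) is used only by "jjkpppjp"; "jjkpppj" is itself a stored word, so pruning stops there.
Nodes removed: 1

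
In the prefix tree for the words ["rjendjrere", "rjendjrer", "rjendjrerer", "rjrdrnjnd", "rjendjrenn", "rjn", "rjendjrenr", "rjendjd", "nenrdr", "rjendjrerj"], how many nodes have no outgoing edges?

8

A leaf is a node with no children — equivalently, the end of a word that is not a proper prefix of any other stored word.
Those words: "nenrdr", "rjendjd", "rjendjrenn", "rjendjrenr", "rjendjrerer", "rjendjrerj", "rjn", "rjrdrnjnd"
Leaf count: 8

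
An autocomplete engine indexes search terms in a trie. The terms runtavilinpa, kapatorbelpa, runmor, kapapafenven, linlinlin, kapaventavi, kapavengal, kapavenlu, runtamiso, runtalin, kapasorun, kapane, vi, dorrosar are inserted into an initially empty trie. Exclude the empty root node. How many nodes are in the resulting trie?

80

For each word, the new-node count is its length minus the longest prefix already in the trie:
  "runtavilinpa" → 12 new (r, u, n, t, a, v, i, l, i, n, p, a)
  "kapatorbelpa" → 12 new (k, a, p, a, t, o, r, b, e, l, p, a)
  "runmor" → prefix "run" already present; 3 new (m, o, r)
  "kapapafenven" → prefix "kapa" already present; 8 new (p, a, f, e, n, v, e, n)
  "linlinlin" → 9 new (l, i, n, l, i, n, l, i, n)
  "kapaventavi" → prefix "kapa" already present; 7 new (v, e, n, t, a, v, i)
  "kapavengal" → prefix "kapaven" already present; 3 new (g, a, l)
  "kapavenlu" → prefix "kapaven" already present; 2 new (l, u)
  "runtamiso" → prefix "runta" already present; 4 new (m, i, s, o)
  "runtalin" → prefix "runta" already present; 3 new (l, i, n)
  "kapasorun" → prefix "kapa" already present; 5 new (s, o, r, u, n)
  "kapane" → prefix "kapa" already present; 2 new (n, e)
  "vi" → 2 new (v, i)
  "dorrosar" → 8 new (d, o, r, r, o, s, a, r)
Total nodes = 12 + 12 + 3 + 8 + 9 + 7 + 3 + 2 + 4 + 3 + 5 + 2 + 2 + 8 = 80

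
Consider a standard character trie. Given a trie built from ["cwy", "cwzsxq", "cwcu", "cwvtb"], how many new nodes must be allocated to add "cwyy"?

The longest prefix of "cwyy" already in the trie is "cwy" (length 3).
New nodes needed: |"cwyy"| − 3 = 4 − 3 = 1.

1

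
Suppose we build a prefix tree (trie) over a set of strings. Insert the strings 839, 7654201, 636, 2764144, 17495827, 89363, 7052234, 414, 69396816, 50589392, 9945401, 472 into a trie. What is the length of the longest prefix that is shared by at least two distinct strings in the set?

1

The deepest shared node is where two words last agree before diverging.
"414" and "472" agree on "4" (1 characters) before diverging; nothing deeper is shared.
Longest shared-prefix length: 1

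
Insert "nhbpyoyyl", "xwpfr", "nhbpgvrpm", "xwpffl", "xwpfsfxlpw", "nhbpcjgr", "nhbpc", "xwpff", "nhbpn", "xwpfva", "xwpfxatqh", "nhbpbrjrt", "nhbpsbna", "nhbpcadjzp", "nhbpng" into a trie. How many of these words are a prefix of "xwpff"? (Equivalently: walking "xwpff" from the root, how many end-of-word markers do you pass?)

1

Check each prefix of "xwpff" against the stored set — each match is an end-marker on the path.
Prefixes of the query that are stored words: "xwpff"
Count: 1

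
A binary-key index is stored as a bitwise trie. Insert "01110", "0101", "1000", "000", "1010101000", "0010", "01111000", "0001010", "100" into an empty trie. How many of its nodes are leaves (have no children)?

7

Leaves are exactly the stored words that no other stored word extends.
Those words: "0001010", "0010", "0101", "01110", "01111000", "1000", "1010101000"
Leaf count: 7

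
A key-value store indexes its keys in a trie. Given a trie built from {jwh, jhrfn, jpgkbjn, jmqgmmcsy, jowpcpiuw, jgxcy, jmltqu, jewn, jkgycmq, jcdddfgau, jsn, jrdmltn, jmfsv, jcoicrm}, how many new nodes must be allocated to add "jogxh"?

Walking "jogxh" from the root, the first 2 characters ("jo") follow existing edges; "g" is the first miss.
So 5 − 2 = 3 new nodes.

3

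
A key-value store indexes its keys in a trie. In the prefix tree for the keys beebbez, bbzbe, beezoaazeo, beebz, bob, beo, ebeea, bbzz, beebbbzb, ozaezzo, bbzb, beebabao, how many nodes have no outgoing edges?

A leaf is a node with no children — equivalently, the end of a word that is not a proper prefix of any other stored word.
Those words: "bbzbe", "bbzz", "beebabao", "beebbbzb", "beebbez", "beebz", "beezoaazeo", "beo", "bob", "ebeea", "ozaezzo"
Leaf count: 11

11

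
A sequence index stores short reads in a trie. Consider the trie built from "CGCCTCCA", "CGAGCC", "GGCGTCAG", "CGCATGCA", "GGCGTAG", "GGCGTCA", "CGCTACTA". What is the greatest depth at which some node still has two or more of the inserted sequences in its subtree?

7

Look for the deepest trie node that still has at least two words in its subtree.
"GGCGTCA" and "GGCGTCAG" agree on "GGCGTCA" (7 characters) before diverging; nothing deeper is shared.
Longest shared-prefix length: 7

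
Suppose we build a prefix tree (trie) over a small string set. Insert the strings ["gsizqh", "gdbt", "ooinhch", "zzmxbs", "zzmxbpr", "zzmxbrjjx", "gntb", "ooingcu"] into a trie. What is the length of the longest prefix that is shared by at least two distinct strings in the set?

Equivalently: take the maximum, over all pairs, of their longest common prefix length.
e.g. "zzmxbpr" and "zzmxbrjjx" share the prefix "zzmxb" of length 5; no pair shares a longer one.
Longest shared-prefix length: 5

5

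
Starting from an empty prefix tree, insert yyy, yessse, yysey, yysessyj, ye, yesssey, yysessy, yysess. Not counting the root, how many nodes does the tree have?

Trie structure (* marks end of a word):
(root)
└─ y
   ├─ e *
   │  └─ s
   │     └─ s
   │        └─ s
   │           └─ e *
   │              └─ y *
   └─ y
      ├─ s
      │  └─ e
      │     ├─ s
      │     │  └─ s *
      │     │     └─ y *
      │     │        └─ j *
      │     └─ y *
      └─ y *
Counting every labelled node above: 16.

16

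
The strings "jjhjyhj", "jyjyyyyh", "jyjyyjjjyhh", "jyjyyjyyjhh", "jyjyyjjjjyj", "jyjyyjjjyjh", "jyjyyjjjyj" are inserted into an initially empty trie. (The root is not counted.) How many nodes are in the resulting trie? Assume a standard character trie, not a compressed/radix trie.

30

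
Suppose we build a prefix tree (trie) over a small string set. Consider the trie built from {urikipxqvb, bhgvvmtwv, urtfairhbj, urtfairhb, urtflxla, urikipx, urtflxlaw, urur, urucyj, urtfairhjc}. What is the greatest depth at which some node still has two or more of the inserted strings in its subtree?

9

Equivalently: take the maximum, over all pairs, of their longest common prefix length.
e.g. "urtfairhb" and "urtfairhbj" share the prefix "urtfairhb" of length 9; no pair shares a longer one.
Longest shared-prefix length: 9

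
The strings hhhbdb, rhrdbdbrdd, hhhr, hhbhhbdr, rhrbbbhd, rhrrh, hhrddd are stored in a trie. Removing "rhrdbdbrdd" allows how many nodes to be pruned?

A node on "rhrdbdbrdd"'s path can go only if nothing else ends at it or branches off below it.
The suffix "dbdbrdd" (7 nodes) is used only by "rhrdbdbrdd"; the node for "rhr" still has the child "b", so pruning stops there.
Nodes removed: 7

7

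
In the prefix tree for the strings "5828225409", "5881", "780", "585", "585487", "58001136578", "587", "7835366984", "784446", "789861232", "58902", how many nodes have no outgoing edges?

Leaves are exactly the stored words that no other stored word extends.
Those words: "58001136578", "5828225409", "585487", "587", "5881", "58902", "780", "7835366984", "784446", "789861232"
Leaf count: 10

10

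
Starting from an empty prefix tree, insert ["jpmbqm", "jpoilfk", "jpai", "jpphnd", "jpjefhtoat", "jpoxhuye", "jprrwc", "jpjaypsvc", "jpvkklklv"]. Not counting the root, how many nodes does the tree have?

47

Count nodes per top-level branch (shared prefixes stored once):
  'j'-branch (jpai, jpjaypsvc, jpjefhtoat, jpmbqm, jpoilfk, jpoxhuye, jpphnd, jprrwc, jpvkklklv): 47 nodes
Sum: 47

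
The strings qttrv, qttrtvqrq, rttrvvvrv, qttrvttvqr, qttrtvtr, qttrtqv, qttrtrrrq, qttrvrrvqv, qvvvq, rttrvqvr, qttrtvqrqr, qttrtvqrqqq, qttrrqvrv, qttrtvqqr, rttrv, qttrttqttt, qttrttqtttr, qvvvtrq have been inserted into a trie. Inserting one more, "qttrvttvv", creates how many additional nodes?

1

The longest prefix of "qttrvttvv" already in the trie is "qttrvttv" (length 8).
Each of the 1 remaining characters creates one node.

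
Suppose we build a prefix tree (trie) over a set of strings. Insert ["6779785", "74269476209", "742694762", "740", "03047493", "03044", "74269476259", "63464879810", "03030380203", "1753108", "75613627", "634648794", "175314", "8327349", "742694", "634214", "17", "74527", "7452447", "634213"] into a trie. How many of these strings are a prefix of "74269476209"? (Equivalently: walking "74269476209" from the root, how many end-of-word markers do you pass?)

3

Traverse "74269476209" character by character; count nodes along the way that are marked as word ends.
Prefixes of the query that are stored words: "742694", "742694762", "74269476209"
Count: 3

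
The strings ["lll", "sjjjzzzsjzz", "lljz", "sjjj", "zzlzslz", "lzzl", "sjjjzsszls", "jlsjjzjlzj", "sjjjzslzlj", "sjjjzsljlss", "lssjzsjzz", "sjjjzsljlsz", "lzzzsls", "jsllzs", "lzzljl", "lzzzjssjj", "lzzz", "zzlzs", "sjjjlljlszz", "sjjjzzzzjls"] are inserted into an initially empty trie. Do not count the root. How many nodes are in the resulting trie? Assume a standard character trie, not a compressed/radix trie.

85

Count nodes per top-level branch (shared prefixes stored once):
  'j'-branch (jlsjjzjlzj, jsllzs): 15 nodes
  'l'-branch (lljz, lll, lssjzsjzz, lzzl, lzzljl, lzzz, lzzzjssjj, lzzzsls): 27 nodes
  's'-branch (sjjj, sjjjlljlszz, sjjjzsljlss, sjjjzsljlsz, sjjjzslzlj, sjjjzsszls, sjjjzzzsjzz, sjjjzzzzjls): 36 nodes
  'z'-branch (zzlzs, zzlzslz): 7 nodes
Sum: 85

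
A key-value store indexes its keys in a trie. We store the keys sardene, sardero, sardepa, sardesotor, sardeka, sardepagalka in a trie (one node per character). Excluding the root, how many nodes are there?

Count nodes per top-level branch (shared prefixes stored once):
  's'-branch (sardeka, sardene, sardepa, sardepagalka, sardero, sardesotor): 23 nodes
Sum: 23

23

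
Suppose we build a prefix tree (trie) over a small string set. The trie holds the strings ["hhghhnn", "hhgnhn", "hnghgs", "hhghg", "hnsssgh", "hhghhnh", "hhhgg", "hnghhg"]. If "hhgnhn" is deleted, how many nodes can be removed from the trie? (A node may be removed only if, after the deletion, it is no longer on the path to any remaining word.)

Walk "hhgnhn" from the leaf back toward the root, removing each node that no remaining word uses.
The suffix "nhn" (3 nodes) is used only by "hhgnhn"; the node for "hhg" still has the child "h", so pruning stops there.
Nodes removed: 3

3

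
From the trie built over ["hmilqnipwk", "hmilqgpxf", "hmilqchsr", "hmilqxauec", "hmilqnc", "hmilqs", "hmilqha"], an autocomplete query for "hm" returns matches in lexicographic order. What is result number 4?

hmilqnc

Words with prefix "hm", in lexicographic order: "hmilqchsr", "hmilqgpxf", "hmilqha", "hmilqnc", "hmilqnipwk", "hmilqs", "hmilqxauec"
The 4th is hmilqnc.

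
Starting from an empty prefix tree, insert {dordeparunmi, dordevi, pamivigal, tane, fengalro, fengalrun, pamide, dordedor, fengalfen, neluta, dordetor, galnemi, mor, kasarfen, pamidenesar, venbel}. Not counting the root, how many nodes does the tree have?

83

Trace insertions, counting only characters that open a new branch:
  "dordeparunmi" → 12 new (d, o, r, d, e, p, a, r, u, n, m, i)
  "dordevi" → prefix "dorde" already present; 2 new (v, i)
  "pamivigal" → 9 new (p, a, m, i, v, i, g, a, l)
  "tane" → 4 new (t, a, n, e)
  "fengalro" → 8 new (f, e, n, g, a, l, r, o)
  "fengalrun" → prefix "fengalr" already present; 2 new (u, n)
  "pamide" → prefix "pami" already present; 2 new (d, e)
  "dordedor" → prefix "dorde" already present; 3 new (d, o, r)
  "fengalfen" → prefix "fengal" already present; 3 new (f, e, n)
  "neluta" → 6 new (n, e, l, u, t, a)
  "dordetor" → prefix "dorde" already present; 3 new (t, o, r)
  "galnemi" → 7 new (g, a, l, n, e, m, i)
  "mor" → 3 new (m, o, r)
  "kasarfen" → 8 new (k, a, s, a, r, f, e, n)
  "pamidenesar" → prefix "pamide" already present; 5 new (n, e, s, a, r)
  "venbel" → 6 new (v, e, n, b, e, l)
Total nodes = 12 + 2 + 9 + 4 + 8 + 2 + 2 + 3 + 3 + 6 + 3 + 7 + 3 + 8 + 5 + 6 = 83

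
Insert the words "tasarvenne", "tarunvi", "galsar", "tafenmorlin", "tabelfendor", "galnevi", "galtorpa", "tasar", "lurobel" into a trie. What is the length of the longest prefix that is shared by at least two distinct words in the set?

5

Equivalently: take the maximum, over all pairs, of their longest common prefix length.
e.g. "tasar" and "tasarvenne" share the prefix "tasar" of length 5; no pair shares a longer one.
Longest shared-prefix length: 5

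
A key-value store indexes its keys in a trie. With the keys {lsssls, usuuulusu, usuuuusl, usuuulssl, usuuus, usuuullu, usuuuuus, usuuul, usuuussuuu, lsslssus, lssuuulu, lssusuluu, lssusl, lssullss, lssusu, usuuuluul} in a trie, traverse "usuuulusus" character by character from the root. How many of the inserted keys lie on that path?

Walk "usuuulusus" from the root; an end-of-word marker is hit whenever a stored word is a prefix of "usuuulusus".
Prefixes of the query that are stored words: "usuuul", "usuuulusu"
Count: 2

2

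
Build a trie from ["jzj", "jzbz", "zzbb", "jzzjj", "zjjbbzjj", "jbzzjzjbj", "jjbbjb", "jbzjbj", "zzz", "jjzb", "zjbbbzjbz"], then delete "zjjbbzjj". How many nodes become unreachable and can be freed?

6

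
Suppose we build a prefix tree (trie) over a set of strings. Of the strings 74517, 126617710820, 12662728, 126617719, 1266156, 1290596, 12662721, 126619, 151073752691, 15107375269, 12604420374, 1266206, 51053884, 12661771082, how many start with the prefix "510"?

Traverse to the node for "510", then collect every word in that subtree.
Matches: "51053884"
Count: 1

1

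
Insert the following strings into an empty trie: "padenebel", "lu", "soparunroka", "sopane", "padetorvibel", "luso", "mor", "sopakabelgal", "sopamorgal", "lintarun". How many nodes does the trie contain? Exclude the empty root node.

58

Insert word by word; a character creates a node only if that edge doesn't already exist:
  "padenebel" → 9 new (p, a, d, e, n, e, b, e, l)
  "lu" → 2 new (l, u)
  "soparunroka" → 11 new (s, o, p, a, r, u, n, r, o, k, a)
  "sopane" → prefix "sopa" already present; 2 new (n, e)
  "padetorvibel" → prefix "pade" already present; 8 new (t, o, r, v, i, b, e, l)
  "luso" → prefix "lu" already present; 2 new (s, o)
  "mor" → 3 new (m, o, r)
  "sopakabelgal" → prefix "sopa" already present; 8 new (k, a, b, e, l, g, a, l)
  "sopamorgal" → prefix "sopa" already present; 6 new (m, o, r, g, a, l)
  "lintarun" → prefix "l" already present; 7 new (i, n, t, a, r, u, n)
Total nodes = 9 + 2 + 11 + 2 + 8 + 2 + 3 + 8 + 6 + 7 = 58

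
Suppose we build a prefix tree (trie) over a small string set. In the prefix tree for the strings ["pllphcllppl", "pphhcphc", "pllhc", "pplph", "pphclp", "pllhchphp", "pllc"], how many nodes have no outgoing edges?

6

Leaves are exactly the stored words that no other stored word extends.
Those words: "pllc", "pllhchphp", "pllphcllppl", "pphclp", "pphhcphc", "pplph"
Leaf count: 6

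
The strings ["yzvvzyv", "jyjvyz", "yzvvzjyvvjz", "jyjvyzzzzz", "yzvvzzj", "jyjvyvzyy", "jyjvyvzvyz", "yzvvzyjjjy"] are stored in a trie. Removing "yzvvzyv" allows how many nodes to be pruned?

1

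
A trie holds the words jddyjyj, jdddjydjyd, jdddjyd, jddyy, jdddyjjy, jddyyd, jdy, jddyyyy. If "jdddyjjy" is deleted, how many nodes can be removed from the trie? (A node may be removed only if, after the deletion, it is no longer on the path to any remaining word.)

A node on "jdddyjjy"'s path can go only if nothing else ends at it or branches off below it.
The suffix "yjjy" (4 nodes) is used only by "jdddyjjy"; the node for "jddd" still has the child "j", so pruning stops there.
Nodes removed: 4

4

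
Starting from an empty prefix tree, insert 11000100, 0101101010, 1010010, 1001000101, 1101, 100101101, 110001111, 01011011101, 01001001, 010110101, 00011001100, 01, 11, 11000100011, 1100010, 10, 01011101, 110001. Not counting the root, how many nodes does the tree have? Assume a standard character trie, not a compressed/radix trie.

65

For each word, the new-node count is its length minus the longest prefix already in the trie:
  "11000100" → 8 new (1, 1, 0, 0, 0, 1, 0, 0)
  "0101101010" → 10 new (0, 1, 0, 1, 1, 0, 1, 0, 1, 0)
  "1010010" → prefix "1" already present; 6 new (0, 1, 0, 0, 1, 0)
  "1001000101" → prefix "10" already present; 8 new (0, 1, 0, 0, 0, 1, 0, 1)
  "1101" → prefix "110" already present; 1 new (1)
  "100101101" → prefix "10010" already present; 4 new (1, 1, 0, 1)
  "110001111" → prefix "110001" already present; 3 new (1, 1, 1)
  "01011011101" → prefix "0101101" already present; 4 new (1, 1, 0, 1)
  "01001001" → prefix "010" already present; 5 new (0, 1, 0, 0, 1)
  "010110101" → prefix "010110101" already present; 0 new (none)
  "00011001100" → prefix "0" already present; 10 new (0, 0, 1, 1, 0, 0, 1, 1, 0, 0)
  "01" → prefix "01" already present; 0 new (none)
  "11" → prefix "11" already present; 0 new (none)
  "11000100011" → prefix "11000100" already present; 3 new (0, 1, 1)
  "1100010" → prefix "1100010" already present; 0 new (none)
  "10" → prefix "10" already present; 0 new (none)
  "01011101" → prefix "01011" already present; 3 new (1, 0, 1)
  "110001" → prefix "110001" already present; 0 new (none)
Total nodes = 8 + 10 + 6 + 8 + 1 + 4 + 3 + 4 + 5 + 0 + 10 + 0 + 0 + 3 + 0 + 0 + 3 + 0 = 65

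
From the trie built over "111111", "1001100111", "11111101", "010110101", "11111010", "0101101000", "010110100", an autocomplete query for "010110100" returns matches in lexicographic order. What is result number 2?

0101101000

Filter for "010110100…" and sort: "010110100", "0101101000"
Position 2: 0101101000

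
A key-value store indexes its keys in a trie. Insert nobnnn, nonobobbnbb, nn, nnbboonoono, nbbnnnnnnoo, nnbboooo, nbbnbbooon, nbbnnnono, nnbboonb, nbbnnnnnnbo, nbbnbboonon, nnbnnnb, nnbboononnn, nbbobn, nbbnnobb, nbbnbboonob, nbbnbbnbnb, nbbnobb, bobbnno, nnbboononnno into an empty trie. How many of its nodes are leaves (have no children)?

18

Leaves are exactly the stored words that no other stored word extends.
Those words: "bobbnno", "nbbnbbnbnb", "nbbnbboonob", "nbbnbboonon", "nbbnbbooon", "nbbnnnnnnbo", "nbbnnnnnnoo", "nbbnnnono", "nbbnnobb", "nbbnobb", "nbbobn", "nnbboonb", "nnbboononnno", "nnbboonoono", "nnbboooo", "nnbnnnb", "nobnnn", "nonobobbnbb"
Leaf count: 18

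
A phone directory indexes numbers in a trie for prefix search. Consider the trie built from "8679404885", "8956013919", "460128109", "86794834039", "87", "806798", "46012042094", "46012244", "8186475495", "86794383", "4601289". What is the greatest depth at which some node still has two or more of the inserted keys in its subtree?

Equivalently: take the maximum, over all pairs, of their longest common prefix length.
"460128109" and "4601289" agree on "460128" (6 characters) before diverging; nothing deeper is shared.
Longest shared-prefix length: 6

6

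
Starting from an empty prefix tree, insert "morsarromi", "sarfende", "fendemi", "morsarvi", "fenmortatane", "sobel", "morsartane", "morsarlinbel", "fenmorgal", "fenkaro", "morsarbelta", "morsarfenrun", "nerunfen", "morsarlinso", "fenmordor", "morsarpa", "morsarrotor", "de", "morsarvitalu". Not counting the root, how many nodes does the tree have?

92

Insert word by word; a character creates a node only if that edge doesn't already exist:
  "morsarromi" → 10 new (m, o, r, s, a, r, r, o, m, i)
  "sarfende" → 8 new (s, a, r, f, e, n, d, e)
  "fendemi" → 7 new (f, e, n, d, e, m, i)
  "morsarvi" → prefix "morsar" already present; 2 new (v, i)
  "fenmortatane" → prefix "fen" already present; 9 new (m, o, r, t, a, t, a, n, e)
  "sobel" → prefix "s" already present; 4 new (o, b, e, l)
  "morsartane" → prefix "morsar" already present; 4 new (t, a, n, e)
  "morsarlinbel" → prefix "morsar" already present; 6 new (l, i, n, b, e, l)
  "fenmorgal" → prefix "fenmor" already present; 3 new (g, a, l)
  "fenkaro" → prefix "fen" already present; 4 new (k, a, r, o)
  "morsarbelta" → prefix "morsar" already present; 5 new (b, e, l, t, a)
  "morsarfenrun" → prefix "morsar" already present; 6 new (f, e, n, r, u, n)
  "nerunfen" → 8 new (n, e, r, u, n, f, e, n)
  "morsarlinso" → prefix "morsarlin" already present; 2 new (s, o)
  "fenmordor" → prefix "fenmor" already present; 3 new (d, o, r)
  "morsarpa" → prefix "morsar" already present; 2 new (p, a)
  "morsarrotor" → prefix "morsarro" already present; 3 new (t, o, r)
  "de" → 2 new (d, e)
  "morsarvitalu" → prefix "morsarvi" already present; 4 new (t, a, l, u)
Total nodes = 10 + 8 + 7 + 2 + 9 + 4 + 4 + 6 + 3 + 4 + 5 + 6 + 8 + 2 + 3 + 2 + 3 + 2 + 4 = 92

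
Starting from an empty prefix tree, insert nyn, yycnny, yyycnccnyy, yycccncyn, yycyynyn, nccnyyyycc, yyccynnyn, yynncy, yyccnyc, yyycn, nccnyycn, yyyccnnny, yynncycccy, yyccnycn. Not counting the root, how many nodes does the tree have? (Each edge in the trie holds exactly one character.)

61

Trace insertions, counting only characters that open a new branch:
  "nyn" → 3 new (n, y, n)
  "yycnny" → 6 new (y, y, c, n, n, y)
  "yyycnccnyy" → prefix "yy" already present; 8 new (y, c, n, c, c, n, y, y)
  "yycccncyn" → prefix "yyc" already present; 6 new (c, c, n, c, y, n)
  "yycyynyn" → prefix "yyc" already present; 5 new (y, y, n, y, n)
  "nccnyyyycc" → prefix "n" already present; 9 new (c, c, n, y, y, y, y, c, c)
  "yyccynnyn" → prefix "yycc" already present; 5 new (y, n, n, y, n)
  "yynncy" → prefix "yy" already present; 4 new (n, n, c, y)
  "yyccnyc" → prefix "yycc" already present; 3 new (n, y, c)
  "yyycn" → prefix "yyycn" already present; 0 new (none)
  "nccnyycn" → prefix "nccnyy" already present; 2 new (c, n)
  "yyyccnnny" → prefix "yyyc" already present; 5 new (c, n, n, n, y)
  "yynncycccy" → prefix "yynncy" already present; 4 new (c, c, c, y)
  "yyccnycn" → prefix "yyccnyc" already present; 1 new (n)
Total nodes = 3 + 6 + 8 + 6 + 5 + 9 + 5 + 4 + 3 + 0 + 2 + 5 + 4 + 1 = 61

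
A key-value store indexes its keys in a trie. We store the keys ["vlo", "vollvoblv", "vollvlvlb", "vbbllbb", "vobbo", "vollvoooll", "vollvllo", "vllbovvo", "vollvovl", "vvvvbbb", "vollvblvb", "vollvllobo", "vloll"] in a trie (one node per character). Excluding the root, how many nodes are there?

52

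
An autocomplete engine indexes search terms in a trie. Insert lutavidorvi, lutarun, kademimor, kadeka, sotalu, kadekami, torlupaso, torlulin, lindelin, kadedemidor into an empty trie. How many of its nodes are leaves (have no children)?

Leaves are exactly the stored words that no other stored word extends.
Those words: "kadedemidor", "kadekami", "kademimor", "lindelin", "lutarun", "lutavidorvi", "sotalu", "torlulin", "torlupaso"
Leaf count: 9

9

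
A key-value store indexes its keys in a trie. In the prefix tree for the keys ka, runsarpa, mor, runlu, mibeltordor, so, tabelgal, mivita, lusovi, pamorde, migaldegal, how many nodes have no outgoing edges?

11

A leaf is a node with no children — equivalently, the end of a word that is not a proper prefix of any other stored word.
Those words: "ka", "lusovi", "mibeltordor", "migaldegal", "mivita", "mor", "pamorde", "runlu", "runsarpa", "so", "tabelgal"
Leaf count: 11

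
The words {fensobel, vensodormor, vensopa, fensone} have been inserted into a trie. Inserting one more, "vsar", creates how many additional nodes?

3

"v" is already a path in the trie; the remaining "sar" must be added.
Each of the 3 remaining characters creates one node.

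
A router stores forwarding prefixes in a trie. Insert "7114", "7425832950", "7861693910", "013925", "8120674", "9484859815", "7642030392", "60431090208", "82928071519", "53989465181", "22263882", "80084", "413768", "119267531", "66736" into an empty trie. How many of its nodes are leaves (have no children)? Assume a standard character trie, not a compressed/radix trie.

Leaves are exactly the stored words that no other stored word extends.
Those words: "013925", "119267531", "22263882", "413768", "53989465181", "60431090208", "66736", "7114", "7425832950", "7642030392", "7861693910", "80084", "8120674", "82928071519", "9484859815"
Leaf count: 15

15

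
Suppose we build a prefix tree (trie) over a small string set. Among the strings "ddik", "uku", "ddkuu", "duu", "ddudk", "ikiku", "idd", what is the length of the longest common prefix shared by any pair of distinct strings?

2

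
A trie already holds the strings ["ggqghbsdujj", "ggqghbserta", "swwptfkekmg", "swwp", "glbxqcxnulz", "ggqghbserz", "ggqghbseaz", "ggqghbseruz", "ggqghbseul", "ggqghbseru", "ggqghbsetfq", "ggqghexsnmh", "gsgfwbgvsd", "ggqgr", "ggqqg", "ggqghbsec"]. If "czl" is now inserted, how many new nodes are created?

Nothing in the trie begins with "c"; the whole of "czl" is new.
3 − 0 = 3 new nodes.

3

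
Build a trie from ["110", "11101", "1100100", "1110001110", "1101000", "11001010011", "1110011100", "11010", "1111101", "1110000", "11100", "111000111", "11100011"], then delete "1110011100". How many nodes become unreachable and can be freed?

After clearing the end-marker at "1110011100", prune upward until reaching a node still needed by another word.
The suffix "11100" (5 nodes) is used only by "1110011100"; the node for "11100" still has the child "0", so pruning stops there.
Nodes removed: 5

5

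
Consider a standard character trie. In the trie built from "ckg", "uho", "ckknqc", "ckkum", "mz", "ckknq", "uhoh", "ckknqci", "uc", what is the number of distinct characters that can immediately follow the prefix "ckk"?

Walk "ckk" from the root, arriving at one node.
Distinct next characters after "ckk": n, u.
That node has 2 child edges.

2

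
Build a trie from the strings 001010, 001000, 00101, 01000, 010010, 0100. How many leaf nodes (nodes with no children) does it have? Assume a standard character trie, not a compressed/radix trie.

Leaves are exactly the stored words that no other stored word extends.
Those words: "001000", "001010", "01000", "010010"
Leaf count: 4

4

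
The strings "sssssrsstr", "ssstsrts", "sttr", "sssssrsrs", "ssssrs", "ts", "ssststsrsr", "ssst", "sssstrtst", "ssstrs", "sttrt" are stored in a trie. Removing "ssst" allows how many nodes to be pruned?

0

Walk "ssst" from the leaf back toward the root, removing each node that no remaining word uses.
Every node on "ssst" is still needed (e.g. by "ssstsrts"), so nothing is freed.
Nodes removed: 0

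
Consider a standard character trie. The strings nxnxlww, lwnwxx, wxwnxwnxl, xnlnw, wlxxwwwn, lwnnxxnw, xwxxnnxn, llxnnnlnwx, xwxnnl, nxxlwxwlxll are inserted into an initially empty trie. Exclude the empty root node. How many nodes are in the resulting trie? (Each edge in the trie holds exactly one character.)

67

For each word, the new-node count is its length minus the longest prefix already in the trie:
  "nxnxlww" → 7 new (n, x, n, x, l, w, w)
  "lwnwxx" → 6 new (l, w, n, w, x, x)
  "wxwnxwnxl" → 9 new (w, x, w, n, x, w, n, x, l)
  "xnlnw" → 5 new (x, n, l, n, w)
  "wlxxwwwn" → prefix "w" already present; 7 new (l, x, x, w, w, w, n)
  "lwnnxxnw" → prefix "lwn" already present; 5 new (n, x, x, n, w)
  "xwxxnnxn" → prefix "x" already present; 7 new (w, x, x, n, n, x, n)
  "llxnnnlnwx" → prefix "l" already present; 9 new (l, x, n, n, n, l, n, w, x)
  "xwxnnl" → prefix "xwx" already present; 3 new (n, n, l)
  "nxxlwxwlxll" → prefix "nx" already present; 9 new (x, l, w, x, w, l, x, l, l)
Total nodes = 7 + 6 + 9 + 5 + 7 + 5 + 7 + 9 + 3 + 9 = 67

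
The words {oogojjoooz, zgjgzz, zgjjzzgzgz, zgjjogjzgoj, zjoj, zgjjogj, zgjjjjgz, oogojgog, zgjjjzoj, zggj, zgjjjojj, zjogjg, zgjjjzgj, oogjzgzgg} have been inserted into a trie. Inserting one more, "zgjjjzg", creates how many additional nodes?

"zgjjjzg" is already a full path in the trie; only an end-marker is added.
No new nodes are needed: 0.

0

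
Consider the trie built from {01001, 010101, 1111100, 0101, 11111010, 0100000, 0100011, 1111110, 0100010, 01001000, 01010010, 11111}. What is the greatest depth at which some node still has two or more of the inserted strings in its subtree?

6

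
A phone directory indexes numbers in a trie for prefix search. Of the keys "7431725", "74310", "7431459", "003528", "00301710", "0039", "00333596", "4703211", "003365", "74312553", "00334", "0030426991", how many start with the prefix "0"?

Traverse to the node for "0", then collect every word in that subtree.
Matches: "00301710", "0030426991", "00333596", "00334", "003365", "003528", "0039"
Count: 7

7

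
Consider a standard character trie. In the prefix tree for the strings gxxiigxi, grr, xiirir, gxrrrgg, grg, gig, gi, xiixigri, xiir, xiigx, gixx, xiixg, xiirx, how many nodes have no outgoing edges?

A leaf is a node with no children — equivalently, the end of a word that is not a proper prefix of any other stored word.
Those words: "gig", "gixx", "grg", "grr", "gxrrrgg", "gxxiigxi", "xiigx", "xiirir", "xiirx", "xiixg", "xiixigri"
Leaf count: 11

11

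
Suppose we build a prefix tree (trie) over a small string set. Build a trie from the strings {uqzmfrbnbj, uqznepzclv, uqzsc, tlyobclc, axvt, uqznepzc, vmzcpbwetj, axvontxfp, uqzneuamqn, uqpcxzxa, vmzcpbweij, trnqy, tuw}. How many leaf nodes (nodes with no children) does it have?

12

A leaf is a node with no children — equivalently, the end of a word that is not a proper prefix of any other stored word.
Those words: "axvontxfp", "axvt", "tlyobclc", "trnqy", "tuw", "uqpcxzxa", "uqzmfrbnbj", "uqznepzclv", "uqzneuamqn", "uqzsc", "vmzcpbweij", "vmzcpbwetj"
Leaf count: 12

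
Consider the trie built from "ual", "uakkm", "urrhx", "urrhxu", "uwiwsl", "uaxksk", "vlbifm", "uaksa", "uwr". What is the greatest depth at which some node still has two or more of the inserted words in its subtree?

5

Look for the deepest trie node that still has at least two words in its subtree.
e.g. "urrhx" and "urrhxu" share the prefix "urrhx" of length 5; no pair shares a longer one.
Longest shared-prefix length: 5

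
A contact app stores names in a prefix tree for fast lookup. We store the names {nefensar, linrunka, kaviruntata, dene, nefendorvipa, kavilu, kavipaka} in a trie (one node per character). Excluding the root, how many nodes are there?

44

Insert word by word; a character creates a node only if that edge doesn't already exist:
  "nefensar" → 8 new (n, e, f, e, n, s, a, r)
  "linrunka" → 8 new (l, i, n, r, u, n, k, a)
  "kaviruntata" → 11 new (k, a, v, i, r, u, n, t, a, t, a)
  "dene" → 4 new (d, e, n, e)
  "nefendorvipa" → prefix "nefen" already present; 7 new (d, o, r, v, i, p, a)
  "kavilu" → prefix "kavi" already present; 2 new (l, u)
  "kavipaka" → prefix "kavi" already present; 4 new (p, a, k, a)
Total nodes = 8 + 8 + 11 + 4 + 7 + 2 + 4 = 44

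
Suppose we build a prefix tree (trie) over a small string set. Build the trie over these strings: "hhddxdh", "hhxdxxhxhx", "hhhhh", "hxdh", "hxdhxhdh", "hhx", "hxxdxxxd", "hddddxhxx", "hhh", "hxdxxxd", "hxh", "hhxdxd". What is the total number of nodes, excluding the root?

Insert word by word; a character creates a node only if that edge doesn't already exist:
  "hhddxdh" → 7 new (h, h, d, d, x, d, h)
  "hhxdxxhxhx" → prefix "hh" already present; 8 new (x, d, x, x, h, x, h, x)
  "hhhhh" → prefix "hh" already present; 3 new (h, h, h)
  "hxdh" → prefix "h" already present; 3 new (x, d, h)
  "hxdhxhdh" → prefix "hxdh" already present; 4 new (x, h, d, h)
  "hhx" → prefix "hhx" already present; 0 new (none)
  "hxxdxxxd" → prefix "hx" already present; 6 new (x, d, x, x, x, d)
  "hddddxhxx" → prefix "h" already present; 8 new (d, d, d, d, x, h, x, x)
  "hhh" → prefix "hhh" already present; 0 new (none)
  "hxdxxxd" → prefix "hxd" already present; 4 new (x, x, x, d)
  "hxh" → prefix "hx" already present; 1 new (h)
  "hhxdxd" → prefix "hhxdx" already present; 1 new (d)
Total nodes = 7 + 8 + 3 + 3 + 4 + 0 + 6 + 8 + 0 + 4 + 1 + 1 = 45

45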